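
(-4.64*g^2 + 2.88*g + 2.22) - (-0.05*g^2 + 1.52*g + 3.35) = -4.59*g^2 + 1.36*g - 1.13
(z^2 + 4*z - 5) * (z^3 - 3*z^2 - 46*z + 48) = z^5 + z^4 - 63*z^3 - 121*z^2 + 422*z - 240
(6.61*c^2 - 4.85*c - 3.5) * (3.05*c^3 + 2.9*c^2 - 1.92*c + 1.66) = 20.1605*c^5 + 4.3765*c^4 - 37.4312*c^3 + 10.1346*c^2 - 1.331*c - 5.81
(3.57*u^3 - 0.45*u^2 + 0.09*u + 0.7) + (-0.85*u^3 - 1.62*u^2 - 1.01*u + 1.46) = 2.72*u^3 - 2.07*u^2 - 0.92*u + 2.16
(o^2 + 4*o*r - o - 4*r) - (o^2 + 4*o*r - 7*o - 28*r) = 6*o + 24*r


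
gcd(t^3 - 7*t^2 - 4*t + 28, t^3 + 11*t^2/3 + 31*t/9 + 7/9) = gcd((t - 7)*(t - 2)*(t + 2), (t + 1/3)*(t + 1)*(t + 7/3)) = 1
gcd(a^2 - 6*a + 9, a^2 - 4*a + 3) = a - 3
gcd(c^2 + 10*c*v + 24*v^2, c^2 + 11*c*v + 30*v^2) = c + 6*v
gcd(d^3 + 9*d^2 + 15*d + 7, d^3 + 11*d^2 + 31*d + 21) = d^2 + 8*d + 7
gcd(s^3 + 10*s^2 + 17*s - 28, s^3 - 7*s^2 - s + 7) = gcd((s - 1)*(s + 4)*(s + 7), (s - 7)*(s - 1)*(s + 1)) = s - 1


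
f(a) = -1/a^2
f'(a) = 2/a^3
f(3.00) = -0.11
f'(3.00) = 0.07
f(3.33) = -0.09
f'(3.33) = 0.05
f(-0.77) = -1.69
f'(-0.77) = -4.38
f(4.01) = -0.06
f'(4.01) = 0.03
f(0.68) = -2.16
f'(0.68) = 6.36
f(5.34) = -0.04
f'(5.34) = 0.01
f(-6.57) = -0.02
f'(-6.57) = -0.01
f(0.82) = -1.49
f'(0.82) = 3.63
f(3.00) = -0.11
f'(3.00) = 0.07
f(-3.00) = -0.11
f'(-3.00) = -0.07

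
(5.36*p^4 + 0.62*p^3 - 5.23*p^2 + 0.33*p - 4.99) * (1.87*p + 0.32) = 10.0232*p^5 + 2.8746*p^4 - 9.5817*p^3 - 1.0565*p^2 - 9.2257*p - 1.5968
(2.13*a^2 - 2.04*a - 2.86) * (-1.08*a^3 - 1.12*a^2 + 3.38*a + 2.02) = -2.3004*a^5 - 0.1824*a^4 + 12.573*a^3 + 0.610600000000001*a^2 - 13.7876*a - 5.7772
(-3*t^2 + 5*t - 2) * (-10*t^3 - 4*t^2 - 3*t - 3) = 30*t^5 - 38*t^4 + 9*t^3 + 2*t^2 - 9*t + 6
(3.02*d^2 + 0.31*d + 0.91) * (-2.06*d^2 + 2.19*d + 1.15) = -6.2212*d^4 + 5.9752*d^3 + 2.2773*d^2 + 2.3494*d + 1.0465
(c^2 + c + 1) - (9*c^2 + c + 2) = -8*c^2 - 1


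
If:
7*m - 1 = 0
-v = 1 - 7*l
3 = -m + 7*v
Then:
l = 71/343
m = 1/7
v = 22/49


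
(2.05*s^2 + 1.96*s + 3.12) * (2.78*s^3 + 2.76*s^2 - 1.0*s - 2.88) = 5.699*s^5 + 11.1068*s^4 + 12.0332*s^3 + 0.747200000000001*s^2 - 8.7648*s - 8.9856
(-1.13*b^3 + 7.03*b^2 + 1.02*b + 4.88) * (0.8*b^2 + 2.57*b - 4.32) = -0.904*b^5 + 2.7199*b^4 + 23.7647*b^3 - 23.8442*b^2 + 8.1352*b - 21.0816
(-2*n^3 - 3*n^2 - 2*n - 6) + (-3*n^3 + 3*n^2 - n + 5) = -5*n^3 - 3*n - 1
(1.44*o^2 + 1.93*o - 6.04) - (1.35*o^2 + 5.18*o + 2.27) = 0.0899999999999999*o^2 - 3.25*o - 8.31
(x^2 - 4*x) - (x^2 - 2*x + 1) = -2*x - 1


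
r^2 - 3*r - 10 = (r - 5)*(r + 2)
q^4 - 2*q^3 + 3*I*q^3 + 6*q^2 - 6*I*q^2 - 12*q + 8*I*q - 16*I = (q - 2)*(q - 2*I)*(q + I)*(q + 4*I)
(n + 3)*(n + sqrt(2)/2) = n^2 + sqrt(2)*n/2 + 3*n + 3*sqrt(2)/2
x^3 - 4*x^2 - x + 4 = (x - 4)*(x - 1)*(x + 1)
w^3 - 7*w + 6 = (w - 2)*(w - 1)*(w + 3)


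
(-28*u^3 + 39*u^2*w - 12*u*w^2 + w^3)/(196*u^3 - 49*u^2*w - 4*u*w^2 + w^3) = (-u + w)/(7*u + w)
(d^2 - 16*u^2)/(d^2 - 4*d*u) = (d + 4*u)/d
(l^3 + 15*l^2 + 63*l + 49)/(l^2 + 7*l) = l + 8 + 7/l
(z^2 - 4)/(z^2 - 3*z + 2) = (z + 2)/(z - 1)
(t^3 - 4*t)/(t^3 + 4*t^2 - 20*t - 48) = t*(t - 2)/(t^2 + 2*t - 24)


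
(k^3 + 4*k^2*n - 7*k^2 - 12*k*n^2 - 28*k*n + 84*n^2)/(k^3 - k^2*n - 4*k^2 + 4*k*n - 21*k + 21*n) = (k^2 + 4*k*n - 12*n^2)/(k^2 - k*n + 3*k - 3*n)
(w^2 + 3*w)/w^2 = (w + 3)/w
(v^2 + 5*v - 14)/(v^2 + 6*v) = (v^2 + 5*v - 14)/(v*(v + 6))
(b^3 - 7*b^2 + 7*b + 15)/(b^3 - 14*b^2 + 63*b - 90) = (b + 1)/(b - 6)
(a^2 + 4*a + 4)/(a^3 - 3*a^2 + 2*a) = (a^2 + 4*a + 4)/(a*(a^2 - 3*a + 2))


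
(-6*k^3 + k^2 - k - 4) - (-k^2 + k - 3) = -6*k^3 + 2*k^2 - 2*k - 1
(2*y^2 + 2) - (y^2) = y^2 + 2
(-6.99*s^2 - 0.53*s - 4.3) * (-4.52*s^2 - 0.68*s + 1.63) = 31.5948*s^4 + 7.1488*s^3 + 8.4027*s^2 + 2.0601*s - 7.009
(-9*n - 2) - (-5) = 3 - 9*n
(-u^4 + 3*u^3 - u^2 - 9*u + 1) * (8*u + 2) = -8*u^5 + 22*u^4 - 2*u^3 - 74*u^2 - 10*u + 2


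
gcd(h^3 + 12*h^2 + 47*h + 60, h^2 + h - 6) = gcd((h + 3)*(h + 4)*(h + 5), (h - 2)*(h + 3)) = h + 3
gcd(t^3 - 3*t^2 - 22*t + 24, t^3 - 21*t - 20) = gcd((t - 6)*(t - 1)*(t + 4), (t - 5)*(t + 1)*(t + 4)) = t + 4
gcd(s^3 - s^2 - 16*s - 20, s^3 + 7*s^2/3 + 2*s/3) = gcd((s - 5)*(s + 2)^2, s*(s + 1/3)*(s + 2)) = s + 2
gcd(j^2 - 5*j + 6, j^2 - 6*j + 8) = j - 2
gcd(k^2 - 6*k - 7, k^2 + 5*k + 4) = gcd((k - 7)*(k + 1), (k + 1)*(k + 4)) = k + 1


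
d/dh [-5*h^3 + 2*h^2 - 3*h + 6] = -15*h^2 + 4*h - 3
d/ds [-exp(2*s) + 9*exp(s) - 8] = (9 - 2*exp(s))*exp(s)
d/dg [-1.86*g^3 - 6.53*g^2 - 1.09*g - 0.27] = -5.58*g^2 - 13.06*g - 1.09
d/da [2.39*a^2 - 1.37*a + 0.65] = 4.78*a - 1.37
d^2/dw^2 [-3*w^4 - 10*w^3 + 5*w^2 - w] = -36*w^2 - 60*w + 10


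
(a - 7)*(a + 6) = a^2 - a - 42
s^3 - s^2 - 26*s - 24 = (s - 6)*(s + 1)*(s + 4)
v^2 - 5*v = v*(v - 5)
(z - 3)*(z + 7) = z^2 + 4*z - 21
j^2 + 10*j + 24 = (j + 4)*(j + 6)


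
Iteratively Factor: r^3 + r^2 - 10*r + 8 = (r - 2)*(r^2 + 3*r - 4) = (r - 2)*(r + 4)*(r - 1)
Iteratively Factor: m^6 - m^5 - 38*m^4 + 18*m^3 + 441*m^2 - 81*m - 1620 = (m - 3)*(m^5 + 2*m^4 - 32*m^3 - 78*m^2 + 207*m + 540) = (m - 3)*(m + 4)*(m^4 - 2*m^3 - 24*m^2 + 18*m + 135) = (m - 3)*(m + 3)*(m + 4)*(m^3 - 5*m^2 - 9*m + 45) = (m - 3)^2*(m + 3)*(m + 4)*(m^2 - 2*m - 15) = (m - 3)^2*(m + 3)^2*(m + 4)*(m - 5)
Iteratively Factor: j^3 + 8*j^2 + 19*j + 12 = (j + 4)*(j^2 + 4*j + 3) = (j + 3)*(j + 4)*(j + 1)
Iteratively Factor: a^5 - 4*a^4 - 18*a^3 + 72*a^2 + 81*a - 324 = (a + 3)*(a^4 - 7*a^3 + 3*a^2 + 63*a - 108) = (a + 3)^2*(a^3 - 10*a^2 + 33*a - 36) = (a - 4)*(a + 3)^2*(a^2 - 6*a + 9) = (a - 4)*(a - 3)*(a + 3)^2*(a - 3)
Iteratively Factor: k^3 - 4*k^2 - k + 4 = (k + 1)*(k^2 - 5*k + 4) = (k - 4)*(k + 1)*(k - 1)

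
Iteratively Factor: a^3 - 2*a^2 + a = (a)*(a^2 - 2*a + 1) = a*(a - 1)*(a - 1)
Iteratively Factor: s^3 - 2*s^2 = (s)*(s^2 - 2*s) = s^2*(s - 2)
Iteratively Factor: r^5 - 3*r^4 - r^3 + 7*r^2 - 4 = (r + 1)*(r^4 - 4*r^3 + 3*r^2 + 4*r - 4) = (r - 1)*(r + 1)*(r^3 - 3*r^2 + 4) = (r - 1)*(r + 1)^2*(r^2 - 4*r + 4) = (r - 2)*(r - 1)*(r + 1)^2*(r - 2)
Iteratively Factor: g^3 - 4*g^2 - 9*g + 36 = (g + 3)*(g^2 - 7*g + 12) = (g - 4)*(g + 3)*(g - 3)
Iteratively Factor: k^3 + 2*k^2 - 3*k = (k - 1)*(k^2 + 3*k) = (k - 1)*(k + 3)*(k)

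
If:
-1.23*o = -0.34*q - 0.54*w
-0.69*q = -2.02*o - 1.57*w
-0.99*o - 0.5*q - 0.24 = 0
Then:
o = -0.09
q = -0.30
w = -0.02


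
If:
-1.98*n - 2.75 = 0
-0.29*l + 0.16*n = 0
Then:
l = -0.77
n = -1.39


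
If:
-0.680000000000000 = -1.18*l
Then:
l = 0.58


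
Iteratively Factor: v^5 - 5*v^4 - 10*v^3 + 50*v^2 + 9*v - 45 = (v - 5)*(v^4 - 10*v^2 + 9) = (v - 5)*(v - 1)*(v^3 + v^2 - 9*v - 9) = (v - 5)*(v - 3)*(v - 1)*(v^2 + 4*v + 3) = (v - 5)*(v - 3)*(v - 1)*(v + 3)*(v + 1)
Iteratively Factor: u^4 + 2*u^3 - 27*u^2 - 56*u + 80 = (u + 4)*(u^3 - 2*u^2 - 19*u + 20) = (u + 4)^2*(u^2 - 6*u + 5) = (u - 5)*(u + 4)^2*(u - 1)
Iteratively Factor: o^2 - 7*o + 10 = (o - 5)*(o - 2)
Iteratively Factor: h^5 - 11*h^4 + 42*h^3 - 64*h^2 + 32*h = (h - 4)*(h^4 - 7*h^3 + 14*h^2 - 8*h) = h*(h - 4)*(h^3 - 7*h^2 + 14*h - 8) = h*(h - 4)^2*(h^2 - 3*h + 2) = h*(h - 4)^2*(h - 2)*(h - 1)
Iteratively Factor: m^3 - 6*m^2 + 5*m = (m)*(m^2 - 6*m + 5) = m*(m - 5)*(m - 1)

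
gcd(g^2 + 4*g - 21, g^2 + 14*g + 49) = g + 7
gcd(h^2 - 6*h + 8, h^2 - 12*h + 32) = h - 4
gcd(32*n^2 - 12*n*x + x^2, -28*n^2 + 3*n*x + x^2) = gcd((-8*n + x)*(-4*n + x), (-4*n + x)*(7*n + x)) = -4*n + x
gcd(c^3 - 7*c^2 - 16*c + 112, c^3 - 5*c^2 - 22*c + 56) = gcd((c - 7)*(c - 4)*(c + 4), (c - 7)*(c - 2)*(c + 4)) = c^2 - 3*c - 28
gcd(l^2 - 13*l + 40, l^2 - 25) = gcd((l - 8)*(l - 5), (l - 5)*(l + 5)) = l - 5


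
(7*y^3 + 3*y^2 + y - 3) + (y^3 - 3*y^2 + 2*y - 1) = 8*y^3 + 3*y - 4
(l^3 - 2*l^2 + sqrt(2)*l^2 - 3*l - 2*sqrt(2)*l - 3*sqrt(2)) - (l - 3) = l^3 - 2*l^2 + sqrt(2)*l^2 - 4*l - 2*sqrt(2)*l - 3*sqrt(2) + 3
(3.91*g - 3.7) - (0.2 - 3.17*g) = 7.08*g - 3.9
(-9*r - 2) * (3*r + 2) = -27*r^2 - 24*r - 4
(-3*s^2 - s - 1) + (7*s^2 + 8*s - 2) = 4*s^2 + 7*s - 3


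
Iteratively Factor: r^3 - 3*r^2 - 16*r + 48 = (r - 4)*(r^2 + r - 12) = (r - 4)*(r - 3)*(r + 4)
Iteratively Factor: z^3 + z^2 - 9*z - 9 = (z + 3)*(z^2 - 2*z - 3) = (z + 1)*(z + 3)*(z - 3)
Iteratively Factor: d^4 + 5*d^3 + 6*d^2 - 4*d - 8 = (d + 2)*(d^3 + 3*d^2 - 4) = (d - 1)*(d + 2)*(d^2 + 4*d + 4) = (d - 1)*(d + 2)^2*(d + 2)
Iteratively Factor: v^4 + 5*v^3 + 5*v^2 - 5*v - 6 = (v + 3)*(v^3 + 2*v^2 - v - 2) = (v + 1)*(v + 3)*(v^2 + v - 2) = (v - 1)*(v + 1)*(v + 3)*(v + 2)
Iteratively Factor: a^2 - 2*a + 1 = (a - 1)*(a - 1)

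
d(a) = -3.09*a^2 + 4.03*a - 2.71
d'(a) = 4.03 - 6.18*a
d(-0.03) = -2.83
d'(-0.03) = 4.22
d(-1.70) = -18.49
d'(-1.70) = 14.54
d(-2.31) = -28.51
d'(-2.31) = 18.31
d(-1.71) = -18.64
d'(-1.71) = 14.60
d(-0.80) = -7.91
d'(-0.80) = 8.97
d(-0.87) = -8.55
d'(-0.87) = 9.41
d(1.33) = -2.82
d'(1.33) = -4.19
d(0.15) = -2.18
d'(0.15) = 3.10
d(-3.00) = -42.61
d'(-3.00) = 22.57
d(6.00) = -89.77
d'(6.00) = -33.05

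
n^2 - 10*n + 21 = (n - 7)*(n - 3)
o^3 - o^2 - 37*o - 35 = (o - 7)*(o + 1)*(o + 5)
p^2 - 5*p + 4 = (p - 4)*(p - 1)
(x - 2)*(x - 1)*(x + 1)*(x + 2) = x^4 - 5*x^2 + 4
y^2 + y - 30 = (y - 5)*(y + 6)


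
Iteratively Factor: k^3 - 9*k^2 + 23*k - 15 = (k - 1)*(k^2 - 8*k + 15) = (k - 5)*(k - 1)*(k - 3)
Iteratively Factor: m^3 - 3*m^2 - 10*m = (m)*(m^2 - 3*m - 10) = m*(m - 5)*(m + 2)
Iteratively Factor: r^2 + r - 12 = (r - 3)*(r + 4)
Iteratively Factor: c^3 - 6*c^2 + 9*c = (c - 3)*(c^2 - 3*c) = c*(c - 3)*(c - 3)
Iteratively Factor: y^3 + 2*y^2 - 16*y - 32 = (y + 2)*(y^2 - 16) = (y + 2)*(y + 4)*(y - 4)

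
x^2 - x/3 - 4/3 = (x - 4/3)*(x + 1)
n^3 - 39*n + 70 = (n - 5)*(n - 2)*(n + 7)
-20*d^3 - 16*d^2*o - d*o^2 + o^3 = (-5*d + o)*(2*d + o)^2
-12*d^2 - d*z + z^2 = (-4*d + z)*(3*d + z)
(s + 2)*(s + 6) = s^2 + 8*s + 12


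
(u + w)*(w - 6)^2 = u*w^2 - 12*u*w + 36*u + w^3 - 12*w^2 + 36*w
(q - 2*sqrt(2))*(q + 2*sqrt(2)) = q^2 - 8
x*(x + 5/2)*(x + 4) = x^3 + 13*x^2/2 + 10*x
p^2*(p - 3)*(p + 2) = p^4 - p^3 - 6*p^2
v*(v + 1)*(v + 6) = v^3 + 7*v^2 + 6*v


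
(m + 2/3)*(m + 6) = m^2 + 20*m/3 + 4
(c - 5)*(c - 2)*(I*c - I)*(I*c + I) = -c^4 + 7*c^3 - 9*c^2 - 7*c + 10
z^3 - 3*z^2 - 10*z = z*(z - 5)*(z + 2)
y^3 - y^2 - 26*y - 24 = (y - 6)*(y + 1)*(y + 4)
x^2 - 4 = (x - 2)*(x + 2)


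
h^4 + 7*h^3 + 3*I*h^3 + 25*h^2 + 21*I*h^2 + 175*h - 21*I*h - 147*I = (h + 7)*(h - 3*I)*(h - I)*(h + 7*I)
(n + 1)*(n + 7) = n^2 + 8*n + 7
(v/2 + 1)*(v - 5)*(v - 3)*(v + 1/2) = v^4/2 - 11*v^3/4 - 2*v^2 + 59*v/4 + 15/2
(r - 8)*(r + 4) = r^2 - 4*r - 32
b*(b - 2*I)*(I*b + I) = I*b^3 + 2*b^2 + I*b^2 + 2*b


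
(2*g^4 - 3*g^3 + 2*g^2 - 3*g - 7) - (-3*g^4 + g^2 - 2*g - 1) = 5*g^4 - 3*g^3 + g^2 - g - 6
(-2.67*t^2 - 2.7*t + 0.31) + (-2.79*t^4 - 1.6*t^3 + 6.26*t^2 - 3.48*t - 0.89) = -2.79*t^4 - 1.6*t^3 + 3.59*t^2 - 6.18*t - 0.58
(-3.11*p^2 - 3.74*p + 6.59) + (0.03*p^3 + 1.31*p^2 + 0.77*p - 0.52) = 0.03*p^3 - 1.8*p^2 - 2.97*p + 6.07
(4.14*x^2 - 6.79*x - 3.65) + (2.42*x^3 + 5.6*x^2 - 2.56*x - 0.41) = 2.42*x^3 + 9.74*x^2 - 9.35*x - 4.06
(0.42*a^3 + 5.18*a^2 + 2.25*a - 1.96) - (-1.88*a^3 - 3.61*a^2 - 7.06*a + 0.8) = 2.3*a^3 + 8.79*a^2 + 9.31*a - 2.76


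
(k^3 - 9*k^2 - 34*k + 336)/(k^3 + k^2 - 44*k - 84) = (k - 8)/(k + 2)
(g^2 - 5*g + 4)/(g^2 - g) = (g - 4)/g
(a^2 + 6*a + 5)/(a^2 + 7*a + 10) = (a + 1)/(a + 2)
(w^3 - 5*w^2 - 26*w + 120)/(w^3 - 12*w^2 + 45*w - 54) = (w^2 + w - 20)/(w^2 - 6*w + 9)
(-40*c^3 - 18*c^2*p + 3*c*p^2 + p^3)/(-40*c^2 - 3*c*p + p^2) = (-8*c^2 - 2*c*p + p^2)/(-8*c + p)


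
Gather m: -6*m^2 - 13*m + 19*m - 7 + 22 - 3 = -6*m^2 + 6*m + 12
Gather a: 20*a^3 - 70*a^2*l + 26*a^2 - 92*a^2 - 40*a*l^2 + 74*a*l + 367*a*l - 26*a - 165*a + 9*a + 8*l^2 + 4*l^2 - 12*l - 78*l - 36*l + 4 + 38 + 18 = 20*a^3 + a^2*(-70*l - 66) + a*(-40*l^2 + 441*l - 182) + 12*l^2 - 126*l + 60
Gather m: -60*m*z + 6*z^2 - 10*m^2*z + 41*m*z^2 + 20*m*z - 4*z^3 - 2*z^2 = -10*m^2*z + m*(41*z^2 - 40*z) - 4*z^3 + 4*z^2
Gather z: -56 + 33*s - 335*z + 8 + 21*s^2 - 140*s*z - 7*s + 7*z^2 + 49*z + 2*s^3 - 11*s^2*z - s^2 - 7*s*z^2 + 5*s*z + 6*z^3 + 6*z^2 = 2*s^3 + 20*s^2 + 26*s + 6*z^3 + z^2*(13 - 7*s) + z*(-11*s^2 - 135*s - 286) - 48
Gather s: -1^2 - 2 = -3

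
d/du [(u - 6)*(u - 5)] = 2*u - 11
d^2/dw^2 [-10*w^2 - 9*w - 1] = -20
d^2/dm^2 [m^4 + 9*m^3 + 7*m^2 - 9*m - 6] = 12*m^2 + 54*m + 14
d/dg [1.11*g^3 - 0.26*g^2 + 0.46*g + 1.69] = 3.33*g^2 - 0.52*g + 0.46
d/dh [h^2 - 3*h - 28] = 2*h - 3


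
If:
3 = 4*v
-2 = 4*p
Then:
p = -1/2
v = 3/4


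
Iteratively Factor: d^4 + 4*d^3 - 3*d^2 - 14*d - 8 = (d + 1)*(d^3 + 3*d^2 - 6*d - 8) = (d + 1)*(d + 4)*(d^2 - d - 2) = (d - 2)*(d + 1)*(d + 4)*(d + 1)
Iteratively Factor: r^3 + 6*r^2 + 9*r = (r + 3)*(r^2 + 3*r) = r*(r + 3)*(r + 3)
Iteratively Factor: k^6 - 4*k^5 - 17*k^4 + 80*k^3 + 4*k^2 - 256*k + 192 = (k - 2)*(k^5 - 2*k^4 - 21*k^3 + 38*k^2 + 80*k - 96) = (k - 2)*(k + 2)*(k^4 - 4*k^3 - 13*k^2 + 64*k - 48) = (k - 4)*(k - 2)*(k + 2)*(k^3 - 13*k + 12) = (k - 4)*(k - 3)*(k - 2)*(k + 2)*(k^2 + 3*k - 4) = (k - 4)*(k - 3)*(k - 2)*(k + 2)*(k + 4)*(k - 1)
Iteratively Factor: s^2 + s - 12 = (s + 4)*(s - 3)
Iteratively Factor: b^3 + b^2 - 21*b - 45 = (b + 3)*(b^2 - 2*b - 15) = (b + 3)^2*(b - 5)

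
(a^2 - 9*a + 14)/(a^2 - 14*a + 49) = (a - 2)/(a - 7)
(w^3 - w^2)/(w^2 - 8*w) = w*(w - 1)/(w - 8)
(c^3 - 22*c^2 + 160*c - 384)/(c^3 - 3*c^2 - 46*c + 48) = (c^2 - 14*c + 48)/(c^2 + 5*c - 6)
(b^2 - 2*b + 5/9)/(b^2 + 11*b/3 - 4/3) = (b - 5/3)/(b + 4)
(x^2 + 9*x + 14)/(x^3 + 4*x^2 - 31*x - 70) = 1/(x - 5)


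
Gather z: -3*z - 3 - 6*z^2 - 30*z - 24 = -6*z^2 - 33*z - 27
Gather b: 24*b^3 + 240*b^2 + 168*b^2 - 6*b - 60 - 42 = 24*b^3 + 408*b^2 - 6*b - 102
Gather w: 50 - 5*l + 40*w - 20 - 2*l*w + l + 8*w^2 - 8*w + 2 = -4*l + 8*w^2 + w*(32 - 2*l) + 32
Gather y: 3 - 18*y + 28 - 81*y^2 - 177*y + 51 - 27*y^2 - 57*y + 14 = -108*y^2 - 252*y + 96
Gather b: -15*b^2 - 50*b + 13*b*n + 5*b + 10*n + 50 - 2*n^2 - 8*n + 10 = -15*b^2 + b*(13*n - 45) - 2*n^2 + 2*n + 60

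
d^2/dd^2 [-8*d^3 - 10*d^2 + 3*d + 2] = -48*d - 20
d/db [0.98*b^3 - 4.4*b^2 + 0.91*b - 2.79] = 2.94*b^2 - 8.8*b + 0.91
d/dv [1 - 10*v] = -10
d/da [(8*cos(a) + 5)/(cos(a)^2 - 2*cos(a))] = 2*(-5*sin(a)^3/cos(a)^2 - sin(a) + 5*tan(a))/(cos(a) - 2)^2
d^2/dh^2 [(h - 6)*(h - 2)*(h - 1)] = 6*h - 18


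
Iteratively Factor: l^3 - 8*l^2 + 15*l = (l)*(l^2 - 8*l + 15) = l*(l - 5)*(l - 3)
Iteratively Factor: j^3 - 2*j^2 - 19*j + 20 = (j - 1)*(j^2 - j - 20) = (j - 5)*(j - 1)*(j + 4)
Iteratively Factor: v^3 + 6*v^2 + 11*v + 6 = (v + 3)*(v^2 + 3*v + 2) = (v + 1)*(v + 3)*(v + 2)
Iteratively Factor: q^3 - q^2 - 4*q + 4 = (q - 2)*(q^2 + q - 2) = (q - 2)*(q - 1)*(q + 2)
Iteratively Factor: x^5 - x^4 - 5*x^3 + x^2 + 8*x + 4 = (x + 1)*(x^4 - 2*x^3 - 3*x^2 + 4*x + 4) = (x - 2)*(x + 1)*(x^3 - 3*x - 2) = (x - 2)*(x + 1)^2*(x^2 - x - 2) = (x - 2)^2*(x + 1)^2*(x + 1)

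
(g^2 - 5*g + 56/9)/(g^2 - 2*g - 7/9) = (3*g - 8)/(3*g + 1)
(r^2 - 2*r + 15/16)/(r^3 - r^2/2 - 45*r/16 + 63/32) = 2*(4*r - 5)/(8*r^2 + 2*r - 21)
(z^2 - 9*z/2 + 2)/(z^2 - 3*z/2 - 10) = (2*z - 1)/(2*z + 5)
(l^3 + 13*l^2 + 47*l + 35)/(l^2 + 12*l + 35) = l + 1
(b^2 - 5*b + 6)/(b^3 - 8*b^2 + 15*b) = (b - 2)/(b*(b - 5))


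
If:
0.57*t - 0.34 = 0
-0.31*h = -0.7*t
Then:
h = 1.35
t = 0.60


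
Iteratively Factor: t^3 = (t)*(t^2) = t^2*(t)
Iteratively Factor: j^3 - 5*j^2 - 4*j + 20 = (j + 2)*(j^2 - 7*j + 10) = (j - 2)*(j + 2)*(j - 5)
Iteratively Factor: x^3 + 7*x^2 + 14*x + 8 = (x + 1)*(x^2 + 6*x + 8) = (x + 1)*(x + 4)*(x + 2)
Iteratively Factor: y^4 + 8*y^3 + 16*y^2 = (y + 4)*(y^3 + 4*y^2) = y*(y + 4)*(y^2 + 4*y) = y*(y + 4)^2*(y)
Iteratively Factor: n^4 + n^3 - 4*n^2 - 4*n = (n)*(n^3 + n^2 - 4*n - 4) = n*(n + 2)*(n^2 - n - 2) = n*(n + 1)*(n + 2)*(n - 2)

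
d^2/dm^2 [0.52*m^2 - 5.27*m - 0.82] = 1.04000000000000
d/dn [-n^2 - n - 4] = -2*n - 1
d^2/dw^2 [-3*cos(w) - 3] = 3*cos(w)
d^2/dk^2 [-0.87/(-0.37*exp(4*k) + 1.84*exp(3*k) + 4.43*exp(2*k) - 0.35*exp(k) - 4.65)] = ((-5.1504*exp(3*k) + 14.4072*exp(2*k) + 15.4164*exp(k) - 0.3045)*(0.37*exp(4*k) - 1.84*exp(3*k) - 4.43*exp(2*k) + 0.35*exp(k) + 4.65) + 0.87*(1.48*exp(3*k) - 5.52*exp(2*k) - 8.86*exp(k) + 0.35)*(2.96*exp(3*k) - 11.04*exp(2*k) - 17.72*exp(k) + 0.7)*exp(k))*exp(k)/(0.37*exp(4*k) - 1.84*exp(3*k) - 4.43*exp(2*k) + 0.35*exp(k) + 4.65)^3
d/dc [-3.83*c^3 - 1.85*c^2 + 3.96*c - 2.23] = -11.49*c^2 - 3.7*c + 3.96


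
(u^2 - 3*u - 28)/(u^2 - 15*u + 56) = (u + 4)/(u - 8)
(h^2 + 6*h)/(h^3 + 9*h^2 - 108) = h/(h^2 + 3*h - 18)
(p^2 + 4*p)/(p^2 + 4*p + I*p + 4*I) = p/(p + I)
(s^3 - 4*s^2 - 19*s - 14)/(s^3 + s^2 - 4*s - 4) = (s - 7)/(s - 2)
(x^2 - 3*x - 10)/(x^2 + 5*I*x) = (x^2 - 3*x - 10)/(x*(x + 5*I))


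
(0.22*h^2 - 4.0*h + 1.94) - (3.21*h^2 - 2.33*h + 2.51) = -2.99*h^2 - 1.67*h - 0.57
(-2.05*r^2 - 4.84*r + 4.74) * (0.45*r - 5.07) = -0.9225*r^3 + 8.2155*r^2 + 26.6718*r - 24.0318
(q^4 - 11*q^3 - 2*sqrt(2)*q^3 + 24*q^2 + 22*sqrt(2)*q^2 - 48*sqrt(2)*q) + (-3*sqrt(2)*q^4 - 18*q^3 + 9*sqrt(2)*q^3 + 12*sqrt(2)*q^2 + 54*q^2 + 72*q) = -3*sqrt(2)*q^4 + q^4 - 29*q^3 + 7*sqrt(2)*q^3 + 34*sqrt(2)*q^2 + 78*q^2 - 48*sqrt(2)*q + 72*q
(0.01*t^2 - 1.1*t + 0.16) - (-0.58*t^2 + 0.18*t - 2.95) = 0.59*t^2 - 1.28*t + 3.11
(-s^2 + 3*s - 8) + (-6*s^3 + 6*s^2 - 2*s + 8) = -6*s^3 + 5*s^2 + s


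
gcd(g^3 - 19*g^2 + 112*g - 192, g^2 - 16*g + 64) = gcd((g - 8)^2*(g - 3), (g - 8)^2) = g^2 - 16*g + 64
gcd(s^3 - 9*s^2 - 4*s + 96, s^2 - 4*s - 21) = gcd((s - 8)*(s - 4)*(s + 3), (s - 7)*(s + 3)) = s + 3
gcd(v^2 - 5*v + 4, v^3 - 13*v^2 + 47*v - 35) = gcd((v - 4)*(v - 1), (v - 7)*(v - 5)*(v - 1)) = v - 1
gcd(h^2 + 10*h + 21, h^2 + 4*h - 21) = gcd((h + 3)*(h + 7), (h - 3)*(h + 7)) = h + 7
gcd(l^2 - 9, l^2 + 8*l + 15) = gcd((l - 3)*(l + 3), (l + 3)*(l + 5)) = l + 3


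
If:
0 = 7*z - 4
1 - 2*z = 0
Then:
No Solution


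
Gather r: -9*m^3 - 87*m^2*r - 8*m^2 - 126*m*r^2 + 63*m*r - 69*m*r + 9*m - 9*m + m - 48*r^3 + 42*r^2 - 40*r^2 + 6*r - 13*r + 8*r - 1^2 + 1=-9*m^3 - 8*m^2 + m - 48*r^3 + r^2*(2 - 126*m) + r*(-87*m^2 - 6*m + 1)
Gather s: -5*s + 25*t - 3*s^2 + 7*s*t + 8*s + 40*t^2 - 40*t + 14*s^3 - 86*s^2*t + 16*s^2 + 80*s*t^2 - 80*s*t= 14*s^3 + s^2*(13 - 86*t) + s*(80*t^2 - 73*t + 3) + 40*t^2 - 15*t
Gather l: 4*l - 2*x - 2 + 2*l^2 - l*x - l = 2*l^2 + l*(3 - x) - 2*x - 2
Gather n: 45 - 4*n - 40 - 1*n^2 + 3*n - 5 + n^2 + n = 0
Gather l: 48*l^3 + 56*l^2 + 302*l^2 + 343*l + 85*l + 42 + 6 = 48*l^3 + 358*l^2 + 428*l + 48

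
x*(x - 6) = x^2 - 6*x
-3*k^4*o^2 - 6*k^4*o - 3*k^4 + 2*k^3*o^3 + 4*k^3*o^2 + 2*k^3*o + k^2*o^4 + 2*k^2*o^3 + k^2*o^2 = (-k + o)*(3*k + o)*(k*o + k)^2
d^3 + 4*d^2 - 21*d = d*(d - 3)*(d + 7)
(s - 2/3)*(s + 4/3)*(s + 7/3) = s^3 + 3*s^2 + 2*s/3 - 56/27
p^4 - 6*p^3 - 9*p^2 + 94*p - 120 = (p - 5)*(p - 3)*(p - 2)*(p + 4)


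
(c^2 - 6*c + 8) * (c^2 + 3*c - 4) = c^4 - 3*c^3 - 14*c^2 + 48*c - 32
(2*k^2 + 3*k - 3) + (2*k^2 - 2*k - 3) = 4*k^2 + k - 6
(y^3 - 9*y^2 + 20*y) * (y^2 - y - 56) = y^5 - 10*y^4 - 27*y^3 + 484*y^2 - 1120*y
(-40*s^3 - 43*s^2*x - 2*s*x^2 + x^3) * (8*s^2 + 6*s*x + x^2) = -320*s^5 - 584*s^4*x - 314*s^3*x^2 - 47*s^2*x^3 + 4*s*x^4 + x^5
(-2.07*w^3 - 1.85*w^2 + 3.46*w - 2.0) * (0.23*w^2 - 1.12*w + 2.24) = -0.4761*w^5 + 1.8929*w^4 - 1.769*w^3 - 8.4792*w^2 + 9.9904*w - 4.48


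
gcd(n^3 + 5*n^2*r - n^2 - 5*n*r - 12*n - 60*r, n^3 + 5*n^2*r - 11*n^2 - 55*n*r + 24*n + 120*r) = n + 5*r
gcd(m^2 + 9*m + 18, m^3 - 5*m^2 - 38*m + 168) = m + 6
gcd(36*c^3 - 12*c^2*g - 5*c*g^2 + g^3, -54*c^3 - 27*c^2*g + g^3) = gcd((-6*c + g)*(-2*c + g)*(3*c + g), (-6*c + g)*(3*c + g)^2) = 18*c^2 + 3*c*g - g^2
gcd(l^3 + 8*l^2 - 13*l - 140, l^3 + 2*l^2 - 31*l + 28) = l^2 + 3*l - 28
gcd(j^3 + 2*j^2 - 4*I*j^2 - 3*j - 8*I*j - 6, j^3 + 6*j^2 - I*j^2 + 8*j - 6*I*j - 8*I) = j^2 + j*(2 - I) - 2*I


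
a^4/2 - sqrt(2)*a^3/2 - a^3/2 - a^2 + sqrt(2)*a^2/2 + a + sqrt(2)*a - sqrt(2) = (a/2 + sqrt(2)/2)*(a - 1)*(a - sqrt(2))^2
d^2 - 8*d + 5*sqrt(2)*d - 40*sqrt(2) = (d - 8)*(d + 5*sqrt(2))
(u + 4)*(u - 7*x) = u^2 - 7*u*x + 4*u - 28*x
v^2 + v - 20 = (v - 4)*(v + 5)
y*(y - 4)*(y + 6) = y^3 + 2*y^2 - 24*y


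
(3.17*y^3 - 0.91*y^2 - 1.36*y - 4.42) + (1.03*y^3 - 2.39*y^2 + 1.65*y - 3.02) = 4.2*y^3 - 3.3*y^2 + 0.29*y - 7.44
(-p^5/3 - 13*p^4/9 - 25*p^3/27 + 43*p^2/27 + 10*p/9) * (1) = -p^5/3 - 13*p^4/9 - 25*p^3/27 + 43*p^2/27 + 10*p/9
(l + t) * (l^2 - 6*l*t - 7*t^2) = l^3 - 5*l^2*t - 13*l*t^2 - 7*t^3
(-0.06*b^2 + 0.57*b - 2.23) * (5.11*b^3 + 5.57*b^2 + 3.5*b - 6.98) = -0.3066*b^5 + 2.5785*b^4 - 8.4304*b^3 - 10.0073*b^2 - 11.7836*b + 15.5654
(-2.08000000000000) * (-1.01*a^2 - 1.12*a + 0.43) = 2.1008*a^2 + 2.3296*a - 0.8944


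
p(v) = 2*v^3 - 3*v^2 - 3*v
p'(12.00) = 789.00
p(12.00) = 2988.00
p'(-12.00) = 933.00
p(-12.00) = -3852.00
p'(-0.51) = 1.62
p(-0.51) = 0.48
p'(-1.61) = 22.21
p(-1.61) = -11.29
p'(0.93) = -3.39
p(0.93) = -3.78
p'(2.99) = 32.70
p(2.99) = 17.67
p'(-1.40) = 17.16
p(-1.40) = -7.17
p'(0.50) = -4.50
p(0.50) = -2.00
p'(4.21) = 78.08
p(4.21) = 83.43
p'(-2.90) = 64.86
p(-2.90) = -65.31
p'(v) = 6*v^2 - 6*v - 3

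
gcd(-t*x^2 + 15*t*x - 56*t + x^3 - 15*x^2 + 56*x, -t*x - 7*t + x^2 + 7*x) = -t + x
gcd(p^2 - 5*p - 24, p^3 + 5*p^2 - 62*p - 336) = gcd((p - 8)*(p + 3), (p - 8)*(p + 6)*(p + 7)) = p - 8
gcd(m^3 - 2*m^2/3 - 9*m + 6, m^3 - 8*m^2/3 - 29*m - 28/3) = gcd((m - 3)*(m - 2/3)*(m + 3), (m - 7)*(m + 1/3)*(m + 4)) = 1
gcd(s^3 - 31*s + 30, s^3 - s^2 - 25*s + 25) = s^2 - 6*s + 5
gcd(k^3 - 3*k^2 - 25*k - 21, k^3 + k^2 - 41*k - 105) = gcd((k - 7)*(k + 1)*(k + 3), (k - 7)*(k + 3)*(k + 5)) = k^2 - 4*k - 21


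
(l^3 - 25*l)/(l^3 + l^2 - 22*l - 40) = l*(l + 5)/(l^2 + 6*l + 8)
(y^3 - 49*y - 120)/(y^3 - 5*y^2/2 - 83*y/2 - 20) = 2*(y + 3)/(2*y + 1)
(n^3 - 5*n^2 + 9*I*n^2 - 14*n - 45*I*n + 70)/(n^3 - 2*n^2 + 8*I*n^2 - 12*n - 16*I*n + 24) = (n^2 + n*(-5 + 7*I) - 35*I)/(n^2 + n*(-2 + 6*I) - 12*I)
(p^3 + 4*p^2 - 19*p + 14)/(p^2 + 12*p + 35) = (p^2 - 3*p + 2)/(p + 5)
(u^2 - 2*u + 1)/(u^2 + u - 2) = (u - 1)/(u + 2)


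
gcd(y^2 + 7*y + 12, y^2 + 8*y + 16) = y + 4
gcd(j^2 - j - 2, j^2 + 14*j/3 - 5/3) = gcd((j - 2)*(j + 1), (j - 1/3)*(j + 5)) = 1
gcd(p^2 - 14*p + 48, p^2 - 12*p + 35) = 1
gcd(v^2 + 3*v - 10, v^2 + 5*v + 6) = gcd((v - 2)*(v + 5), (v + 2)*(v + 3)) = 1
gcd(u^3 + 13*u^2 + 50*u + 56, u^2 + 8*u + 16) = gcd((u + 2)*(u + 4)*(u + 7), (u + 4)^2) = u + 4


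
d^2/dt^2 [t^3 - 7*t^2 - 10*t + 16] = 6*t - 14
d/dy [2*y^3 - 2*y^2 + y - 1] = 6*y^2 - 4*y + 1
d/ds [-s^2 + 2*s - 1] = 2 - 2*s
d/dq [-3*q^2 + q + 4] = 1 - 6*q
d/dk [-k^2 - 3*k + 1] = -2*k - 3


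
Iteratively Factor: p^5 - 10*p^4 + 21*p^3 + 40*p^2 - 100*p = (p + 2)*(p^4 - 12*p^3 + 45*p^2 - 50*p) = (p - 5)*(p + 2)*(p^3 - 7*p^2 + 10*p) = (p - 5)^2*(p + 2)*(p^2 - 2*p) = p*(p - 5)^2*(p + 2)*(p - 2)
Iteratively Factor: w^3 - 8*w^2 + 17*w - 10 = (w - 2)*(w^2 - 6*w + 5) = (w - 2)*(w - 1)*(w - 5)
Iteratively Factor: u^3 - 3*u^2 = (u)*(u^2 - 3*u) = u^2*(u - 3)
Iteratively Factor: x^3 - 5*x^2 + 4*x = (x - 1)*(x^2 - 4*x) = x*(x - 1)*(x - 4)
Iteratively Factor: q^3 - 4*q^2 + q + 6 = (q - 3)*(q^2 - q - 2) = (q - 3)*(q - 2)*(q + 1)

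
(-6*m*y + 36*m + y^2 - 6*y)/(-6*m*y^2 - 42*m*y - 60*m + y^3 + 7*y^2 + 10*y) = (y - 6)/(y^2 + 7*y + 10)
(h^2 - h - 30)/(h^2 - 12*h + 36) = (h + 5)/(h - 6)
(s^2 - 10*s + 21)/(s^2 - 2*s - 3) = (s - 7)/(s + 1)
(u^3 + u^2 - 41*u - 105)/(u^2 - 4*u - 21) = u + 5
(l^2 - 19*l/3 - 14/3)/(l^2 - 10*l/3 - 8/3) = (l - 7)/(l - 4)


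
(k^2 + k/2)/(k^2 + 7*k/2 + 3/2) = k/(k + 3)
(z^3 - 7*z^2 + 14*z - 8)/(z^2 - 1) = (z^2 - 6*z + 8)/(z + 1)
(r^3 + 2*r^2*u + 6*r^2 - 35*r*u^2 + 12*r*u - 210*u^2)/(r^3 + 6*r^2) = 1 + 2*u/r - 35*u^2/r^2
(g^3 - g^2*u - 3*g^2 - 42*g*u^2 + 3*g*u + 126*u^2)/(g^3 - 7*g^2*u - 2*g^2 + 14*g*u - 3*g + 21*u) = (g + 6*u)/(g + 1)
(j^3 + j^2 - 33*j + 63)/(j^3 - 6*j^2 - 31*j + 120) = (j^2 + 4*j - 21)/(j^2 - 3*j - 40)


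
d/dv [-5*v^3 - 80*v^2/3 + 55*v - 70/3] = -15*v^2 - 160*v/3 + 55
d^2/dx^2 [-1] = 0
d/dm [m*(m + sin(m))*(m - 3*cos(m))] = m*(m + sin(m))*(3*sin(m) + 1) + m*(m - 3*cos(m))*(cos(m) + 1) + (m + sin(m))*(m - 3*cos(m))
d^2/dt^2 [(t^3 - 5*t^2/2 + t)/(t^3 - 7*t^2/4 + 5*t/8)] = -96/(64*t^3 - 240*t^2 + 300*t - 125)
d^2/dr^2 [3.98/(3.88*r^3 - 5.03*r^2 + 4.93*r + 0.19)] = ((40.0388 - 92.6544*r)*(3.88*r^3 - 5.03*r^2 + 4.93*r + 0.19) + 3.98*(11.64*r^2 - 10.06*r + 4.93)*(23.28*r^2 - 20.12*r + 9.86))/(3.88*r^3 - 5.03*r^2 + 4.93*r + 0.19)^3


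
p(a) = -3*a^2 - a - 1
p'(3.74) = -23.44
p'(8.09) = -49.54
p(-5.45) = -84.66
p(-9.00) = -235.00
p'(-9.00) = 53.00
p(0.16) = -1.24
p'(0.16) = -1.96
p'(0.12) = -1.72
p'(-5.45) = 31.70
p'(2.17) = -14.02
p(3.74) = -46.70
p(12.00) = -445.00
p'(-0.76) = 3.56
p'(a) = -6*a - 1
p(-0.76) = -1.97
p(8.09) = -205.43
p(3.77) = -47.41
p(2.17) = -17.30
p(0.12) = -1.16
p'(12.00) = -73.00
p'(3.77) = -23.62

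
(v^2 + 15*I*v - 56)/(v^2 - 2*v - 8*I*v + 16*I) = (v^2 + 15*I*v - 56)/(v^2 - 2*v - 8*I*v + 16*I)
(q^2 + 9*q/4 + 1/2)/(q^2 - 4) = (q + 1/4)/(q - 2)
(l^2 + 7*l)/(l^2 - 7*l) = (l + 7)/(l - 7)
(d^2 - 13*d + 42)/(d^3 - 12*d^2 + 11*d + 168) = (d - 6)/(d^2 - 5*d - 24)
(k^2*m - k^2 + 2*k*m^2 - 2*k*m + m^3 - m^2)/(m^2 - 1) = (k^2 + 2*k*m + m^2)/(m + 1)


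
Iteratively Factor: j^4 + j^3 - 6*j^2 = (j)*(j^3 + j^2 - 6*j) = j*(j + 3)*(j^2 - 2*j) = j*(j - 2)*(j + 3)*(j)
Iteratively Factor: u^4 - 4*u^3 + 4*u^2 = (u)*(u^3 - 4*u^2 + 4*u) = u*(u - 2)*(u^2 - 2*u) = u^2*(u - 2)*(u - 2)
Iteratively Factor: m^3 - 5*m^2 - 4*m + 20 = (m - 5)*(m^2 - 4) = (m - 5)*(m - 2)*(m + 2)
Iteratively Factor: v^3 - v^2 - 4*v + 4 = (v - 2)*(v^2 + v - 2) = (v - 2)*(v + 2)*(v - 1)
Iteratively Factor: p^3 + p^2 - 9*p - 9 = (p - 3)*(p^2 + 4*p + 3) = (p - 3)*(p + 3)*(p + 1)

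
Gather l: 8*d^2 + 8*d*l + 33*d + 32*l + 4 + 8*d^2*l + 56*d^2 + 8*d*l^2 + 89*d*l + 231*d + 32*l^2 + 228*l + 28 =64*d^2 + 264*d + l^2*(8*d + 32) + l*(8*d^2 + 97*d + 260) + 32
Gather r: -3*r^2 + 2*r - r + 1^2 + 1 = -3*r^2 + r + 2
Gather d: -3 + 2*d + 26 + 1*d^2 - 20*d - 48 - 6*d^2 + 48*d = -5*d^2 + 30*d - 25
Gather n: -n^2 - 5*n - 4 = -n^2 - 5*n - 4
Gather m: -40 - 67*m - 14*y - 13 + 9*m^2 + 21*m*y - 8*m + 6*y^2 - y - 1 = 9*m^2 + m*(21*y - 75) + 6*y^2 - 15*y - 54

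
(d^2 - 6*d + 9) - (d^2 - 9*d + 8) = 3*d + 1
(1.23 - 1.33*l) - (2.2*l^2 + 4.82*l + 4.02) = -2.2*l^2 - 6.15*l - 2.79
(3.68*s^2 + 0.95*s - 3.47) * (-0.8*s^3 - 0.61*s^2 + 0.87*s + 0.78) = -2.944*s^5 - 3.0048*s^4 + 5.3981*s^3 + 5.8136*s^2 - 2.2779*s - 2.7066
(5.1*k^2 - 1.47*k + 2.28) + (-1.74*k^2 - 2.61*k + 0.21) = 3.36*k^2 - 4.08*k + 2.49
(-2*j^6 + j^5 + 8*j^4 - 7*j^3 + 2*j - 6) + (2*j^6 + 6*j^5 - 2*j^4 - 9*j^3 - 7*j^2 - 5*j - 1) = 7*j^5 + 6*j^4 - 16*j^3 - 7*j^2 - 3*j - 7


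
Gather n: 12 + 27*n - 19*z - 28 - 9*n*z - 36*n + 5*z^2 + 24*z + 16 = n*(-9*z - 9) + 5*z^2 + 5*z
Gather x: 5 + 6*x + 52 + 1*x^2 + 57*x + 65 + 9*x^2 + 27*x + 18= 10*x^2 + 90*x + 140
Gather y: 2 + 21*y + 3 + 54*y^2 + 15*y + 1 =54*y^2 + 36*y + 6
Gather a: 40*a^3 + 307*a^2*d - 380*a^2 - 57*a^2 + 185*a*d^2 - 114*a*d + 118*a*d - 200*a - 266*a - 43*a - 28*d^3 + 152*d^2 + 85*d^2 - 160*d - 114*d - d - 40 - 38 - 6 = 40*a^3 + a^2*(307*d - 437) + a*(185*d^2 + 4*d - 509) - 28*d^3 + 237*d^2 - 275*d - 84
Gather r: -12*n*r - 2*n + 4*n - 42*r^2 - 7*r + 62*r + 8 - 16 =2*n - 42*r^2 + r*(55 - 12*n) - 8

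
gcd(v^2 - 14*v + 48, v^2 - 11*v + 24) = v - 8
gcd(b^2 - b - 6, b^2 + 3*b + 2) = b + 2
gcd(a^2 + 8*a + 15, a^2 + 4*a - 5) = a + 5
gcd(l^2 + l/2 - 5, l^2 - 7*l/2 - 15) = l + 5/2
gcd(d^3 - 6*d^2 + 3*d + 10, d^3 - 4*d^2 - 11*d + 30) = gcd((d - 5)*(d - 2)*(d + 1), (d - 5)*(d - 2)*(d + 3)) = d^2 - 7*d + 10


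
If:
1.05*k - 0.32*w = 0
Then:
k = 0.304761904761905*w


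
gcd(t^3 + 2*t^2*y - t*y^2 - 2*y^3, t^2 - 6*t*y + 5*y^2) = -t + y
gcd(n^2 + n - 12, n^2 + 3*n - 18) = n - 3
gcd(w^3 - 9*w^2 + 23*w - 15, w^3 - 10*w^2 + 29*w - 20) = w^2 - 6*w + 5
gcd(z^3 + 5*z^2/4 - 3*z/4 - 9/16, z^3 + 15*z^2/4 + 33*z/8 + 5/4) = z + 1/2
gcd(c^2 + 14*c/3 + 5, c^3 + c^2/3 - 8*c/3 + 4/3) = 1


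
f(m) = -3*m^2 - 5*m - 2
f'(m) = -6*m - 5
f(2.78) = -39.09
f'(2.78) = -21.68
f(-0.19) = -1.16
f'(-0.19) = -3.86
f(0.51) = -5.33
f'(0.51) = -8.06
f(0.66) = -6.61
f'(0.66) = -8.96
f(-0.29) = -0.80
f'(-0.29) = -3.26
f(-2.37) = -7.00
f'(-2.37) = 9.22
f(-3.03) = -14.39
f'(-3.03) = 13.18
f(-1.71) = -2.22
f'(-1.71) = 5.26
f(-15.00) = -602.00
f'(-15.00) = 85.00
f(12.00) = -494.00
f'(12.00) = -77.00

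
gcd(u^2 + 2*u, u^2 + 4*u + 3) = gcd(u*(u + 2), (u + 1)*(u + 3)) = 1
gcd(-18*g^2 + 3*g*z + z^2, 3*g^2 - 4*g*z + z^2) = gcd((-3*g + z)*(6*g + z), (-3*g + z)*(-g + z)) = -3*g + z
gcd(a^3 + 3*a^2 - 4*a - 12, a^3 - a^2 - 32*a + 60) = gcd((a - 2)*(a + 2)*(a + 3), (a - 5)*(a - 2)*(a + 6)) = a - 2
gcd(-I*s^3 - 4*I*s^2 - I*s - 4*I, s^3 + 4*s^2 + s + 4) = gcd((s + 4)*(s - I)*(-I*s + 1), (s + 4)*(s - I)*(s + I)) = s^3 + 4*s^2 + s + 4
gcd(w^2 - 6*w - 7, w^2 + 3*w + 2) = w + 1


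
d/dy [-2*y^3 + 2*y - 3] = 2 - 6*y^2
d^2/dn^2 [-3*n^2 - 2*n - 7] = -6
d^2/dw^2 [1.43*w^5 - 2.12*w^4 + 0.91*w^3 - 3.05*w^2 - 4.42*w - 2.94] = 28.6*w^3 - 25.44*w^2 + 5.46*w - 6.1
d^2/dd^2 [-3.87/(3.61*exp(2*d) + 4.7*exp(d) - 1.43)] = (-3.87*(7.22*exp(d) + 4.7)*(14.44*exp(d) + 9.4)*exp(d) + (55.8828*exp(d) + 18.189)*(3.61*exp(2*d) + 4.7*exp(d) - 1.43))*exp(d)/(3.61*exp(2*d) + 4.7*exp(d) - 1.43)^3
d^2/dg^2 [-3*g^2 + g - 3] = -6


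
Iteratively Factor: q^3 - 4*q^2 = (q)*(q^2 - 4*q) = q^2*(q - 4)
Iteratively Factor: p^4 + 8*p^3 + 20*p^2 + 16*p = (p)*(p^3 + 8*p^2 + 20*p + 16) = p*(p + 2)*(p^2 + 6*p + 8) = p*(p + 2)*(p + 4)*(p + 2)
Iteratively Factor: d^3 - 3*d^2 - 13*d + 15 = (d - 5)*(d^2 + 2*d - 3) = (d - 5)*(d - 1)*(d + 3)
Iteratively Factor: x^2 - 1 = (x - 1)*(x + 1)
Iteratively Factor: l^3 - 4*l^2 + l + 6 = (l - 2)*(l^2 - 2*l - 3) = (l - 3)*(l - 2)*(l + 1)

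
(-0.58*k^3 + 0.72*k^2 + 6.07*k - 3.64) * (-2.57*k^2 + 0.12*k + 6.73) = 1.4906*k^5 - 1.92*k^4 - 19.4169*k^3 + 14.9288*k^2 + 40.4143*k - 24.4972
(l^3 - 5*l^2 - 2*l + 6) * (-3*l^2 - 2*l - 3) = -3*l^5 + 13*l^4 + 13*l^3 + l^2 - 6*l - 18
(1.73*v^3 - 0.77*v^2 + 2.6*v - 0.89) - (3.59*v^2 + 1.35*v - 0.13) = 1.73*v^3 - 4.36*v^2 + 1.25*v - 0.76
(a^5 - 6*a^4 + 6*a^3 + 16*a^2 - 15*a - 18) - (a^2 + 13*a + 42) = a^5 - 6*a^4 + 6*a^3 + 15*a^2 - 28*a - 60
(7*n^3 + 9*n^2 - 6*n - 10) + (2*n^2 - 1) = 7*n^3 + 11*n^2 - 6*n - 11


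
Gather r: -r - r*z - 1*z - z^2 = r*(-z - 1) - z^2 - z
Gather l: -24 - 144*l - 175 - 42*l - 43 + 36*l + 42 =-150*l - 200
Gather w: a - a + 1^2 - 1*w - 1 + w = 0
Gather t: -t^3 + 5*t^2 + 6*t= -t^3 + 5*t^2 + 6*t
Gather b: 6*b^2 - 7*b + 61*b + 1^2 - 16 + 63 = 6*b^2 + 54*b + 48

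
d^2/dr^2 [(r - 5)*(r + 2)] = 2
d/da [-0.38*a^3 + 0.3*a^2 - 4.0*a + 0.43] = -1.14*a^2 + 0.6*a - 4.0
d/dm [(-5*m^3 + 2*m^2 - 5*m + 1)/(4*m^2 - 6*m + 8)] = (-10*m^4 + 30*m^3 - 56*m^2 + 12*m - 17)/(2*(4*m^4 - 12*m^3 + 25*m^2 - 24*m + 16))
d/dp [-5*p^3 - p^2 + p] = -15*p^2 - 2*p + 1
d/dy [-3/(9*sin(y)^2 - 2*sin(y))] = 6*(9/tan(y) - cos(y)/sin(y)^2)/(9*sin(y) - 2)^2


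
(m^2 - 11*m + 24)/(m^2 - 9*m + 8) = (m - 3)/(m - 1)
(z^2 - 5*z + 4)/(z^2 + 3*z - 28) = (z - 1)/(z + 7)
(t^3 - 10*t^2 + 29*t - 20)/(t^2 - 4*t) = t - 6 + 5/t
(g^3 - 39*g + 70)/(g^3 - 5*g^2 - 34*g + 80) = (g^2 + 2*g - 35)/(g^2 - 3*g - 40)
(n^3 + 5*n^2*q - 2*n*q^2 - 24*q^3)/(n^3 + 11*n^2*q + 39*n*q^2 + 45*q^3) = (n^2 + 2*n*q - 8*q^2)/(n^2 + 8*n*q + 15*q^2)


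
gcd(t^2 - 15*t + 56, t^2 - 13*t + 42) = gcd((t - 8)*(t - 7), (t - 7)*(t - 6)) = t - 7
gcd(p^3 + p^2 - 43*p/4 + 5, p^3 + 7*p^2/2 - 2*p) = p^2 + 7*p/2 - 2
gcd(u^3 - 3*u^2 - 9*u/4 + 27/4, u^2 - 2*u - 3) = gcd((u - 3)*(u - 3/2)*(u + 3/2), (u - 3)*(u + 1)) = u - 3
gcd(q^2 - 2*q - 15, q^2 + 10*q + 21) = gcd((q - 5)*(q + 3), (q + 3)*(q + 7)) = q + 3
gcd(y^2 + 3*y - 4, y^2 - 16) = y + 4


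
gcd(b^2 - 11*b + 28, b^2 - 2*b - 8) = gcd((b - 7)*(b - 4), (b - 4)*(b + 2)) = b - 4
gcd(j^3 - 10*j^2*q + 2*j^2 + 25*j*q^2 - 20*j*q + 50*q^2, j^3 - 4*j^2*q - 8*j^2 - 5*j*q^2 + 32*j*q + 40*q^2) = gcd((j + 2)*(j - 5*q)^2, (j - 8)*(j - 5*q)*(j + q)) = -j + 5*q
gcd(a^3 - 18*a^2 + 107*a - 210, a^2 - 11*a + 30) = a^2 - 11*a + 30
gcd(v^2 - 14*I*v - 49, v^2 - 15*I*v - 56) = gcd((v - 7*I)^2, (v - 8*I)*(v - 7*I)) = v - 7*I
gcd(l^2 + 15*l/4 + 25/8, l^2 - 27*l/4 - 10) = l + 5/4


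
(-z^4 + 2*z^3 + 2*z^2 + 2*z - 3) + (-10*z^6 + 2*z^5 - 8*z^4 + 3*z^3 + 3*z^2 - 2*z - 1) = -10*z^6 + 2*z^5 - 9*z^4 + 5*z^3 + 5*z^2 - 4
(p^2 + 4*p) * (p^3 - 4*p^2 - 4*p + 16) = p^5 - 20*p^3 + 64*p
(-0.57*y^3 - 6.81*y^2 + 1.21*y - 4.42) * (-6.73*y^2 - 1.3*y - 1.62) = 3.8361*y^5 + 46.5723*y^4 + 1.6331*y^3 + 39.2058*y^2 + 3.7858*y + 7.1604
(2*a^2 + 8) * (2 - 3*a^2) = -6*a^4 - 20*a^2 + 16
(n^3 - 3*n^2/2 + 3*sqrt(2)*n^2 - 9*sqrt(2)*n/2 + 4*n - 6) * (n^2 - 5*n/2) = n^5 - 4*n^4 + 3*sqrt(2)*n^4 - 12*sqrt(2)*n^3 + 31*n^3/4 - 16*n^2 + 45*sqrt(2)*n^2/4 + 15*n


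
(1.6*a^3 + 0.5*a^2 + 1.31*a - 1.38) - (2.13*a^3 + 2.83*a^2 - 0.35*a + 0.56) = -0.53*a^3 - 2.33*a^2 + 1.66*a - 1.94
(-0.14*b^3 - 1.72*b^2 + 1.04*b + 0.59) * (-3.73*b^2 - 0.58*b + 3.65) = 0.5222*b^5 + 6.4968*b^4 - 3.3926*b^3 - 9.0819*b^2 + 3.4538*b + 2.1535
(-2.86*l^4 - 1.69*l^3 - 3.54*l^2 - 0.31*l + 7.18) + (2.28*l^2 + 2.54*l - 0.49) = -2.86*l^4 - 1.69*l^3 - 1.26*l^2 + 2.23*l + 6.69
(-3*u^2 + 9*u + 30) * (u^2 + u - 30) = -3*u^4 + 6*u^3 + 129*u^2 - 240*u - 900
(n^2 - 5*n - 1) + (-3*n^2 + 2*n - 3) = -2*n^2 - 3*n - 4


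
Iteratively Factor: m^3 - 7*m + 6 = (m + 3)*(m^2 - 3*m + 2) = (m - 2)*(m + 3)*(m - 1)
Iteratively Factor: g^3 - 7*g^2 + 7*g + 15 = (g - 3)*(g^2 - 4*g - 5) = (g - 3)*(g + 1)*(g - 5)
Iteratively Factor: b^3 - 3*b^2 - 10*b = (b + 2)*(b^2 - 5*b) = b*(b + 2)*(b - 5)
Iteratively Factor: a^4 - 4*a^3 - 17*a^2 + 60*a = (a)*(a^3 - 4*a^2 - 17*a + 60) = a*(a - 5)*(a^2 + a - 12) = a*(a - 5)*(a + 4)*(a - 3)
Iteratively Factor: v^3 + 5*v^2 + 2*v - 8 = (v + 4)*(v^2 + v - 2) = (v + 2)*(v + 4)*(v - 1)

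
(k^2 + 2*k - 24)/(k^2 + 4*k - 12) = (k - 4)/(k - 2)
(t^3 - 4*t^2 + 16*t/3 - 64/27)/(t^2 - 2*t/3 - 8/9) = (9*t^2 - 24*t + 16)/(3*(3*t + 2))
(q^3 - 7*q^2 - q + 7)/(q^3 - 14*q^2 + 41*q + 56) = (q - 1)/(q - 8)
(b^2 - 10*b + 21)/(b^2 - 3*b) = (b - 7)/b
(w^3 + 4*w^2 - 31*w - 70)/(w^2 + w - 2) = (w^2 + 2*w - 35)/(w - 1)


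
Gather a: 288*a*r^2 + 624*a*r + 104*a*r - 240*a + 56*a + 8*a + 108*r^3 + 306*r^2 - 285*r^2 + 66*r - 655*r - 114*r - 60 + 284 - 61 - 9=a*(288*r^2 + 728*r - 176) + 108*r^3 + 21*r^2 - 703*r + 154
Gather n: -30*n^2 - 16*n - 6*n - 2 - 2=-30*n^2 - 22*n - 4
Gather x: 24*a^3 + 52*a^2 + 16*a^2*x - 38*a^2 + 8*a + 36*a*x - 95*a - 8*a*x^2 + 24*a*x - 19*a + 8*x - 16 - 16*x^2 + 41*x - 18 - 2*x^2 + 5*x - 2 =24*a^3 + 14*a^2 - 106*a + x^2*(-8*a - 18) + x*(16*a^2 + 60*a + 54) - 36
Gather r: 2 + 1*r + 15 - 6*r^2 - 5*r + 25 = -6*r^2 - 4*r + 42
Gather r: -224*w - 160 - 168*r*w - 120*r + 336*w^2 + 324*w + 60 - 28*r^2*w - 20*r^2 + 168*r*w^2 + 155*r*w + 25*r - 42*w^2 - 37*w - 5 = r^2*(-28*w - 20) + r*(168*w^2 - 13*w - 95) + 294*w^2 + 63*w - 105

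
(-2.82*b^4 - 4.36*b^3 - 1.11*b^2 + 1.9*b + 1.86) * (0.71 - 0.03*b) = 0.0846*b^5 - 1.8714*b^4 - 3.0623*b^3 - 0.8451*b^2 + 1.2932*b + 1.3206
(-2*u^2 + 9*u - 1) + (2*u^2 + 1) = 9*u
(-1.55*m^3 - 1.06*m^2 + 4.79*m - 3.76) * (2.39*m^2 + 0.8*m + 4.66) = -3.7045*m^5 - 3.7734*m^4 + 3.3771*m^3 - 10.094*m^2 + 19.3134*m - 17.5216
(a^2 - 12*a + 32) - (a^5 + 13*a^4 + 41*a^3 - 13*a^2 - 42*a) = -a^5 - 13*a^4 - 41*a^3 + 14*a^2 + 30*a + 32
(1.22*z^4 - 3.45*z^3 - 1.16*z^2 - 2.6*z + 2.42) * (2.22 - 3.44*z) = -4.1968*z^5 + 14.5764*z^4 - 3.6686*z^3 + 6.3688*z^2 - 14.0968*z + 5.3724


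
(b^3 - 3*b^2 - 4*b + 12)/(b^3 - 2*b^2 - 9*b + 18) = (b + 2)/(b + 3)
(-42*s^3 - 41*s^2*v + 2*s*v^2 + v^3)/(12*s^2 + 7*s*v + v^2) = (-42*s^3 - 41*s^2*v + 2*s*v^2 + v^3)/(12*s^2 + 7*s*v + v^2)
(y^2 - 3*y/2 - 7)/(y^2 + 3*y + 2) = (y - 7/2)/(y + 1)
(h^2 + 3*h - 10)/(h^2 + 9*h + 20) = (h - 2)/(h + 4)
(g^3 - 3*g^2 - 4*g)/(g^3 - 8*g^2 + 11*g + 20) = g/(g - 5)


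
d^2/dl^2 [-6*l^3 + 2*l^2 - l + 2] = 4 - 36*l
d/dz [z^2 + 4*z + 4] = 2*z + 4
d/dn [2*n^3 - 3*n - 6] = 6*n^2 - 3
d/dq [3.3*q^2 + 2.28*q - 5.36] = 6.6*q + 2.28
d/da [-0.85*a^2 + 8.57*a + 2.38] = 8.57 - 1.7*a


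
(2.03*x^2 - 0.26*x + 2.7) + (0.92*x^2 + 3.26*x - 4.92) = 2.95*x^2 + 3.0*x - 2.22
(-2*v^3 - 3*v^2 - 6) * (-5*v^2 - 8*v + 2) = 10*v^5 + 31*v^4 + 20*v^3 + 24*v^2 + 48*v - 12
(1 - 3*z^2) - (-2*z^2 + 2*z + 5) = -z^2 - 2*z - 4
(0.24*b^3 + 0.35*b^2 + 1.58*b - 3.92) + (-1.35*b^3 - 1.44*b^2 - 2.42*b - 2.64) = -1.11*b^3 - 1.09*b^2 - 0.84*b - 6.56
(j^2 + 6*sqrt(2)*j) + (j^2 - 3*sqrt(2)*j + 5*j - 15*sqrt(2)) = 2*j^2 + 3*sqrt(2)*j + 5*j - 15*sqrt(2)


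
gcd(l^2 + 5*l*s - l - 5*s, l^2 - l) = l - 1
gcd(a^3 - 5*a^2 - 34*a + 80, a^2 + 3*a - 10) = a^2 + 3*a - 10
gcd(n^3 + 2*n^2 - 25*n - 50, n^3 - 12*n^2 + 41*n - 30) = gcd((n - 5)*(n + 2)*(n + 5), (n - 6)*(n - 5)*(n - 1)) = n - 5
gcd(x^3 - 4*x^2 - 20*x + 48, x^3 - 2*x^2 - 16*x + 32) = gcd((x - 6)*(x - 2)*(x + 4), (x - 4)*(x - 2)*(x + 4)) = x^2 + 2*x - 8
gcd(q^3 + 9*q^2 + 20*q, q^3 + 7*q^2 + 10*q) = q^2 + 5*q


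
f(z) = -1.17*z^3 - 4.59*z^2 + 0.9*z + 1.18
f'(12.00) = -614.70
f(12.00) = -2670.74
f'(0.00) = 0.90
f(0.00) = 1.18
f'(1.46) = -19.98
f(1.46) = -10.93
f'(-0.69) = 5.56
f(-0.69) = -1.24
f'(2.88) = -54.65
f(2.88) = -62.25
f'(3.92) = -89.02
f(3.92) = -136.30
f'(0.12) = -0.25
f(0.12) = 1.22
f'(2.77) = -51.46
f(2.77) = -56.41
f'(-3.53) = -10.43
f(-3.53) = -7.73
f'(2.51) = -44.26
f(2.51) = -43.98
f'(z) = -3.51*z^2 - 9.18*z + 0.9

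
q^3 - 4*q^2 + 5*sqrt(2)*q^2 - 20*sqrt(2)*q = q*(q - 4)*(q + 5*sqrt(2))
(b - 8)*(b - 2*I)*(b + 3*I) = b^3 - 8*b^2 + I*b^2 + 6*b - 8*I*b - 48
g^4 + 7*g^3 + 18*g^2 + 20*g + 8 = (g + 1)*(g + 2)^3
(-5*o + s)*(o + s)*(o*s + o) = -5*o^3*s - 5*o^3 - 4*o^2*s^2 - 4*o^2*s + o*s^3 + o*s^2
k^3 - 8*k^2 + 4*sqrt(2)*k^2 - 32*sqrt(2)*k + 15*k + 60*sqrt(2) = (k - 5)*(k - 3)*(k + 4*sqrt(2))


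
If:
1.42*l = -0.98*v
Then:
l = -0.690140845070423*v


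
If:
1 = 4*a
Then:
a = 1/4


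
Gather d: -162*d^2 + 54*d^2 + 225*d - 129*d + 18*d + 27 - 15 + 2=-108*d^2 + 114*d + 14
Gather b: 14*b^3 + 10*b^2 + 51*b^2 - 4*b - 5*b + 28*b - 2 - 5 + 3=14*b^3 + 61*b^2 + 19*b - 4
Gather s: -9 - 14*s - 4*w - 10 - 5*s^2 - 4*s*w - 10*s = -5*s^2 + s*(-4*w - 24) - 4*w - 19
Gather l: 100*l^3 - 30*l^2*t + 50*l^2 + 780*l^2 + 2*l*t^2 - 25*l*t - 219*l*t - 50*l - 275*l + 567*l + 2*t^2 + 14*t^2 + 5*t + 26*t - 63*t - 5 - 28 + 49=100*l^3 + l^2*(830 - 30*t) + l*(2*t^2 - 244*t + 242) + 16*t^2 - 32*t + 16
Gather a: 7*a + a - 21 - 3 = 8*a - 24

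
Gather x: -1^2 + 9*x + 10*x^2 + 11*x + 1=10*x^2 + 20*x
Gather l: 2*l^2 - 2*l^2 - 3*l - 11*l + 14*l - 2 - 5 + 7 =0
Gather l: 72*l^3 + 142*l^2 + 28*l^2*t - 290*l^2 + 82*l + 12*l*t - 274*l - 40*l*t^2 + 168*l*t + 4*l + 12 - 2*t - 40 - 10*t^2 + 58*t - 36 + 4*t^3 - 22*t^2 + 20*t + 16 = 72*l^3 + l^2*(28*t - 148) + l*(-40*t^2 + 180*t - 188) + 4*t^3 - 32*t^2 + 76*t - 48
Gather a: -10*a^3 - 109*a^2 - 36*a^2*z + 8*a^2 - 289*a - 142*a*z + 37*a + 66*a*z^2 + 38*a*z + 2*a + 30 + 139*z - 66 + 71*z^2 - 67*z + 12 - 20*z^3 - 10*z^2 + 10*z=-10*a^3 + a^2*(-36*z - 101) + a*(66*z^2 - 104*z - 250) - 20*z^3 + 61*z^2 + 82*z - 24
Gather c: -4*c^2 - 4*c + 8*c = -4*c^2 + 4*c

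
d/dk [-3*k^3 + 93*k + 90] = 93 - 9*k^2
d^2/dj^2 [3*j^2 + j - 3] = 6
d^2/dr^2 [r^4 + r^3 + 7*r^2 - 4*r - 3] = 12*r^2 + 6*r + 14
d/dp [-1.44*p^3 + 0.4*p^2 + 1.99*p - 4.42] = -4.32*p^2 + 0.8*p + 1.99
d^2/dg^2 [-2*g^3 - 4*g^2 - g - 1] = -12*g - 8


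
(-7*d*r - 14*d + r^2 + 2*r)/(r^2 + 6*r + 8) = (-7*d + r)/(r + 4)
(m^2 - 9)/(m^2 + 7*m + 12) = (m - 3)/(m + 4)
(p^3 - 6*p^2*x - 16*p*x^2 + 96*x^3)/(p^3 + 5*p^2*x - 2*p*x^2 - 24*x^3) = (-p^2 + 10*p*x - 24*x^2)/(-p^2 - p*x + 6*x^2)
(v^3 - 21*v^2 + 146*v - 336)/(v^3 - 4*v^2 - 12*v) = (v^2 - 15*v + 56)/(v*(v + 2))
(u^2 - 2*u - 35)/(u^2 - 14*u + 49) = (u + 5)/(u - 7)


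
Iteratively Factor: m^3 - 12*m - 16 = (m + 2)*(m^2 - 2*m - 8) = (m - 4)*(m + 2)*(m + 2)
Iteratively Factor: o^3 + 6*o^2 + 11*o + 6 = (o + 3)*(o^2 + 3*o + 2) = (o + 1)*(o + 3)*(o + 2)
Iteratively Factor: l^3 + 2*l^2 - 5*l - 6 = (l - 2)*(l^2 + 4*l + 3) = (l - 2)*(l + 1)*(l + 3)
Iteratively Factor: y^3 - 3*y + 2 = (y + 2)*(y^2 - 2*y + 1) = (y - 1)*(y + 2)*(y - 1)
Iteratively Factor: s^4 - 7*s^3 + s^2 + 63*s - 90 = (s - 2)*(s^3 - 5*s^2 - 9*s + 45) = (s - 5)*(s - 2)*(s^2 - 9) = (s - 5)*(s - 2)*(s + 3)*(s - 3)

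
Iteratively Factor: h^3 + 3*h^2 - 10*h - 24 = (h - 3)*(h^2 + 6*h + 8) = (h - 3)*(h + 4)*(h + 2)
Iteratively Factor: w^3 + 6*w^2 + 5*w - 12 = (w + 3)*(w^2 + 3*w - 4) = (w + 3)*(w + 4)*(w - 1)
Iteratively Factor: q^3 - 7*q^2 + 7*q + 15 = (q - 3)*(q^2 - 4*q - 5) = (q - 5)*(q - 3)*(q + 1)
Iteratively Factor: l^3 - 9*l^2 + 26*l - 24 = (l - 4)*(l^2 - 5*l + 6) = (l - 4)*(l - 3)*(l - 2)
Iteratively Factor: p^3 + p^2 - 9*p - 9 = (p + 1)*(p^2 - 9) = (p + 1)*(p + 3)*(p - 3)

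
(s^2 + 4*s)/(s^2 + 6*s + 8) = s/(s + 2)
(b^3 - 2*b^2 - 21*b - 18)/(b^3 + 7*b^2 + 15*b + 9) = (b - 6)/(b + 3)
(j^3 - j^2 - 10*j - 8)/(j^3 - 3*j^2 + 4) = (j^2 - 2*j - 8)/(j^2 - 4*j + 4)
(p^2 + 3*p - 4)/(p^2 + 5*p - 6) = (p + 4)/(p + 6)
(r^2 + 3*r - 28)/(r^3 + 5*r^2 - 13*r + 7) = (r - 4)/(r^2 - 2*r + 1)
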